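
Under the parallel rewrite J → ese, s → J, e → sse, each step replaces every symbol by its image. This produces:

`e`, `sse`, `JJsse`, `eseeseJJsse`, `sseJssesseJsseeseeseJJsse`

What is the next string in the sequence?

Applying the rule to each of the 25 symbols of sseJssesseJsseeseeseJJsse gives the pieces J J sse ese J J sse J J sse ese J J sse sse J sse sse J sse ese ese J J sse, which concatenate to the answer.

JJsseeseJJsseJJsseeseJJssesseJssesseJsseeseeseJJsse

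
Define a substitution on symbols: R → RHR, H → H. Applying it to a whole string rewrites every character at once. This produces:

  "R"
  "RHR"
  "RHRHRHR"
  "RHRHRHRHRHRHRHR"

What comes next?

Rewriting the 15 symbols of RHRHRHRHRHRHRHR one by one yields RHR H RHR H RHR H RHR H RHR H RHR H RHR H RHR; concatenated:

RHRHRHRHRHRHRHRHRHRHRHRHRHRHRHR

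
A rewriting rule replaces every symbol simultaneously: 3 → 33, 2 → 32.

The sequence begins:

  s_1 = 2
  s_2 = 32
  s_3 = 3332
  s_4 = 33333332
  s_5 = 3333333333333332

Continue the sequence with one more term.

33333333333333333333333333333332

φ(3333333333333332) expands symbol-by-symbol to 33 33 33 33 33 33 33 33 33 33 33 33 33 33 33 32; joining the 16 pieces gives the next term.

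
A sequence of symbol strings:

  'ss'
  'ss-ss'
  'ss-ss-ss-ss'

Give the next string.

ss-ss-ss-ss-ss-ss-ss-ss

Every step duplicates the string with '-' between the halves.
So the next term is two copies of ss-ss-ss-ss with '-' between the halves.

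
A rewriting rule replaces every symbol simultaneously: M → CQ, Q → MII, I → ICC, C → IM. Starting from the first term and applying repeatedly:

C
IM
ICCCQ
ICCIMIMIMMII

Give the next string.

ICCIMIMICCCQICCCQICCCQCQICCICC

Rewriting each symbol of ICCIMIMIMMII: I→ICC, C→IM, C→IM, I→ICC, M→CQ, I→ICC, M→CQ, I→ICC, M→CQ, M→CQ, I→ICC, I→ICC, which concatenates to ICC IM IM ICC CQ ICC CQ ICC CQ CQ ICC ICC.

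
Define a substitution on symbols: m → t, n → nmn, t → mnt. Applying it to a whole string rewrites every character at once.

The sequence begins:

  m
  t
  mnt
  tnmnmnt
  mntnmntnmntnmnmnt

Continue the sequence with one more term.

φ(mntnmntnmntnmnmnt) expands symbol-by-symbol to t nmn mnt nmn t nmn mnt nmn t nmn mnt nmn t nmn t nmn mnt; joining the 17 pieces gives the next term.

tnmnmntnmntnmnmntnmntnmnmntnmntnmntnmnmnt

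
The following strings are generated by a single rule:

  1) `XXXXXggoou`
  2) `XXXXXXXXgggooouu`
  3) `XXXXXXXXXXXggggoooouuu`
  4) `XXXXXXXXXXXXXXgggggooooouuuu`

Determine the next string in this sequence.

XXXXXXXXXXXXXXXXXggggggoooooouuuuu

The n-th term is 3n+2 X's then n+1 g's then n+1 o's then n u's (n = 1, 2, …).
Setting n = 5 gives 17, 6, 6, 5 characters in each block.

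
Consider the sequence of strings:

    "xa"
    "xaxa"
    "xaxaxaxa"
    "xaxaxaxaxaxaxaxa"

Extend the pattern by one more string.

Every step duplicates the string.
Doubling xaxaxaxaxaxaxaxa:

xaxaxaxaxaxaxaxaxaxaxaxaxaxaxaxa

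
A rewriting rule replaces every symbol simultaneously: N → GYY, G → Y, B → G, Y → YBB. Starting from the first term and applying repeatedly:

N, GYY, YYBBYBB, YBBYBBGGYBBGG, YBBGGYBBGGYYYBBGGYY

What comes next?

Rewriting the 19 symbols of YBBGGYBBGGYYYBBGGYY one by one yields YBB G G Y Y YBB G G Y Y YBB YBB YBB G G Y Y YBB YBB; concatenated:

YBBGGYYYBBGGYYYBBYBBYBBGGYYYBBYBB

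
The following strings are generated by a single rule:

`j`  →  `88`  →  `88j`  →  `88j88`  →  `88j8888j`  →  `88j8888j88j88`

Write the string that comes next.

88j8888j88j8888j8888j

From term 3 onward, concatenate the last term with the second-to-last: 88·j = 88j, 88j·88 = 88j88, …
So term 7 is 88j8888j88j88·88j8888j.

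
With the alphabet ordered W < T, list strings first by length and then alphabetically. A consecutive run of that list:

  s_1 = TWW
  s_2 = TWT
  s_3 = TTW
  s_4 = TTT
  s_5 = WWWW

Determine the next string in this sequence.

WWWT

The successor of WWWW increments the rightmost position that isn't already T and resets every position after it to W.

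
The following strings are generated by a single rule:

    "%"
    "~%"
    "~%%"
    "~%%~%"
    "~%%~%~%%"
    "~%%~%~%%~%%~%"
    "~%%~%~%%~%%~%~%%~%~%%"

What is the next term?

~%%~%~%%~%%~%~%%~%~%%~%%~%~%%~%%~%

From term 3 onward, concatenate the last term with the second-to-last: ~%·% = ~%%, ~%%·~% = ~%%~%, …
Continuing: ~%%~%~%%~%%~%~%%~%~%% · ~%%~%~%%~%%~% gives term 8.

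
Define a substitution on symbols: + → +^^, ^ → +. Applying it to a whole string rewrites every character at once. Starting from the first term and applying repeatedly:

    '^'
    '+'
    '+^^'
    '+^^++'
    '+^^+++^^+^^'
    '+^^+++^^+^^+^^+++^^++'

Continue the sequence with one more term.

Applying the rule to each of the 21 symbols of +^^+++^^+^^+^^+++^^++ gives the pieces +^^ + + +^^ +^^ +^^ + + +^^ + + +^^ + + +^^ +^^ +^^ + + +^^ +^^, which concatenate to the answer.

+^^+++^^+^^+^^+++^^+++^^+++^^+^^+^^+++^^+^^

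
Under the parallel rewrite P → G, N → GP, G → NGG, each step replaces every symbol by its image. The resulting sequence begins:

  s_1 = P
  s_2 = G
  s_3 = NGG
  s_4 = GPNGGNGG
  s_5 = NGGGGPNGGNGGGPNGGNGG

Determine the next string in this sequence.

Replace each of the 20 characters of NGGGGPNGGNGGGPNGGNGG in place — GP NGG NGG NGG NGG G GP NGG NGG GP NGG NGG NGG G GP NGG NGG GP NGG NGG — and concatenate.

GPNGGNGGNGGNGGGGPNGGNGGGPNGGNGGNGGGGPNGGNGGGPNGGNGG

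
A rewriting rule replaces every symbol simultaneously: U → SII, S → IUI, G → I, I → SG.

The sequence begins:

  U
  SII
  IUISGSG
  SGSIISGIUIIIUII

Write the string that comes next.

IUIIIUISGSGIUIISGSIISGSGSGSIISGSG

φ(SGSIISGIUIIIUII) expands symbol-by-symbol to IUI I IUI SG SG IUI I SG SII SG SG SG SII SG SG; joining the 15 pieces gives the next term.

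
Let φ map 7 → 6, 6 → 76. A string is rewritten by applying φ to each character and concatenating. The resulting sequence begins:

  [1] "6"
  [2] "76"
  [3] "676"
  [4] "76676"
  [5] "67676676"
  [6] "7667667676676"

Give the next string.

Replace each of the 13 characters of 7667667676676 in place — 6 76 76 6 76 76 6 76 6 76 76 6 76 — and concatenate.

676766767667667676676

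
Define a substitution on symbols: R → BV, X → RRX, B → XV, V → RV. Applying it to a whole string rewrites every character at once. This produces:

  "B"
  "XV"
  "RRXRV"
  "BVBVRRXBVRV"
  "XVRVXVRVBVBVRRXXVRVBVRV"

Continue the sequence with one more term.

Replace each of the 23 characters of XVRVXVRVBVBVRRXXVRVBVRV in place — RRX RV BV RV RRX RV BV RV XV RV XV RV BV BV RRX RRX RV BV RV XV RV BV RV — and concatenate.

RRXRVBVRVRRXRVBVRVXVRVXVRVBVBVRRXRRXRVBVRVXVRVBVRV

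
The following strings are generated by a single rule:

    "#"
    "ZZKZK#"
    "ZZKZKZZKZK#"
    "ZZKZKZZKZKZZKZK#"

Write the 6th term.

ZZKZKZZKZKZZKZKZZKZKZZKZK#

Each term is the previous one with ZZKZK prepended.
From ZZKZKZZKZKZZKZK#, 2 further steps: ZZKZKZZKZKZZKZK# → ZZKZKZZKZKZZKZKZZKZK# → (answer).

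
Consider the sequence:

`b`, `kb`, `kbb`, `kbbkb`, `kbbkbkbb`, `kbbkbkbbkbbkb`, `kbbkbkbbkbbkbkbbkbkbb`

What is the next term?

kbbkbkbbkbbkbkbbkbkbbkbbkbkbbkbbkb

Each term (from the third on) is the previous term followed by the one before it: term 3 = kb·b = kbb.
The next term joins kbbkbkbbkbbkbkbbkbkbb and kbbkbkbbkbbkb.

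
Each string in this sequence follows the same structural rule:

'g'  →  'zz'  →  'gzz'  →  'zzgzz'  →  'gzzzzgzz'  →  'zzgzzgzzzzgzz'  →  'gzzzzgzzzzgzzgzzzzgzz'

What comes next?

Each term (from the third on) is the two preceding terms concatenated in order: term 3 = g·zz = gzz.
So term 8 is zzgzzgzzzzgzz·gzzzzgzzzzgzzgzzzzgzz.

zzgzzgzzzzgzzgzzzzgzzzzgzzgzzzzgzz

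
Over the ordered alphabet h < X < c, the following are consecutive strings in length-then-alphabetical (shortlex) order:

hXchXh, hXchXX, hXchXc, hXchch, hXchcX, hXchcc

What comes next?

Find the rightmost character of hXchcc below c, bump it to the next letter, and reset everything to its right to h.

hXcXhh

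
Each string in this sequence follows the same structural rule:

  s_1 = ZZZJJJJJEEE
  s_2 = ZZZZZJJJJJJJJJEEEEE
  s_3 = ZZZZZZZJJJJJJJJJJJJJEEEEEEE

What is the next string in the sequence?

The n-th term is 2n+1 Z's then 4n+1 J's then 2n+1 E's (n = 1, 2, …).
Setting n = 4 gives 9, 17, 9 characters in each block.

ZZZZZZZZZJJJJJJJJJJJJJJJJJEEEEEEEEE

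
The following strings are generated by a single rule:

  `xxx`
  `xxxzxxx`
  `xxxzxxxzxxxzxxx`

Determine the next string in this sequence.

Each string is two copies of the previous one joined by 'z'.
One more doubling of xxxzxxxzxxxzxxx gives the answer.

xxxzxxxzxxxzxxxzxxxzxxxzxxxzxxx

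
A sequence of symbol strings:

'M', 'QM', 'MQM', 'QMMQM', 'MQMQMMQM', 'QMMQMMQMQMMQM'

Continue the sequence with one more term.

MQMQMMQMQMMQMMQMQMMQM

From term 3 onward, concatenate the second-to-last term with the last: M·QM = MQM, QM·MQM = QMMQM, …
The next term joins MQMQMMQM and QMMQMMQMQMMQM.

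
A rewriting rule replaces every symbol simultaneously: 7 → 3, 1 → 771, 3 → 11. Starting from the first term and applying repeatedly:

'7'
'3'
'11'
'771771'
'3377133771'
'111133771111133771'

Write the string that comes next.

Rewriting the 18 symbols of 111133771111133771 one by one yields 771 771 771 771 11 11 3 3 771 771 771 771 771 11 11 3 3 771; concatenated:

771771771771111133771771771771771111133771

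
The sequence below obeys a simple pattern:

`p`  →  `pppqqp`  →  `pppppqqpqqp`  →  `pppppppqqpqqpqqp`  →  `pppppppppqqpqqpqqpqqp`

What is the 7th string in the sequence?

pppppppppppppqqpqqpqqpqqpqqpqqp

Each term wraps the previous one in pp on the left and qqp on the right.
From pppppppppqqpqqpqqpqqp, 2 further steps: pppppppppqqpqqpqqpqqp → pppppppppppqqpqqpqqpqqpqqp → (answer).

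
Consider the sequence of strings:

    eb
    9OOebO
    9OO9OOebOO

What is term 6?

9OO9OO9OO9OO9OOebOOOOO

s(k+1) = 9OO·s(k)·O, so each term gains 9OO as a prefix and O as a suffix.
From 9OO9OOebOO, 3 further steps: 9OO9OOebOO → 9OO9OO9OOebOOO → 9OO9OO9OO9OOebOOOO → (answer).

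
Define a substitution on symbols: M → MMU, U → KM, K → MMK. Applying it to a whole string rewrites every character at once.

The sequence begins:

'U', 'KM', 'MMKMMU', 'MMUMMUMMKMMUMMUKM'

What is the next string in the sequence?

MMUMMUKMMMUMMUKMMMUMMUMMKMMUMMUKMMMUMMUKMMMKMMU

Applying the rule to each of the 17 symbols of MMUMMUMMKMMUMMUKM gives the pieces MMU MMU KM MMU MMU KM MMU MMU MMK MMU MMU KM MMU MMU KM MMK MMU, which concatenate to the answer.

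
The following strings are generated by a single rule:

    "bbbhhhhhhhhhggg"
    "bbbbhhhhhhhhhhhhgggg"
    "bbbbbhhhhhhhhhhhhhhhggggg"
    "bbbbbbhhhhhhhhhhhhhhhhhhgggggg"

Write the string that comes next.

The n-th term is n b's then 3n h's then n g's, where the shown terms are n = 3, 4, 5, 6.
Setting n = 7 gives 7, 21, 7 characters in each block.

bbbbbbbhhhhhhhhhhhhhhhhhhhhhggggggg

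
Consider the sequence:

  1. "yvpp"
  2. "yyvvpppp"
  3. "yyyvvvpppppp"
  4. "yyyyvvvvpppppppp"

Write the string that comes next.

The n-th term is n y's then n v's then 2n p's (n = 1, 2, …).
At n = 5 the blocks have lengths 5, 5, 10.

yyyyyvvvvvpppppppppp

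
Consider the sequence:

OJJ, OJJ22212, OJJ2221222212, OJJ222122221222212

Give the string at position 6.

Every step adds 22212 to the end: s(k+1) = s(k)·22212.
From OJJ222122221222212, 2 further steps: OJJ222122221222212 → OJJ22212222122221222212 → (answer).

OJJ2221222212222122221222212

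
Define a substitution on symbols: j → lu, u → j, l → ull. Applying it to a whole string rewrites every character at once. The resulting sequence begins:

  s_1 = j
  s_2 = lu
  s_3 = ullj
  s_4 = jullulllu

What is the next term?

lujullulljullullullj

Apply φ to jullulllu symbol by symbol: j→lu, u→j, l→ull, l→ull, u→j, l→ull, l→ull, l→ull, u→j; joined: lu j ull ull j ull ull ull j.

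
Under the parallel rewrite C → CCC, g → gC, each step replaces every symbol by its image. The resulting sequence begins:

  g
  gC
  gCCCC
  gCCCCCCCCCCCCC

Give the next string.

gCCCCCCCCCCCCCCCCCCCCCCCCCCCCCCCCCCCCCCCC

φ(gCCCCCCCCCCCCC) expands symbol-by-symbol to gC CCC CCC CCC CCC CCC CCC CCC CCC CCC CCC CCC CCC CCC; joining the 14 pieces gives the next term.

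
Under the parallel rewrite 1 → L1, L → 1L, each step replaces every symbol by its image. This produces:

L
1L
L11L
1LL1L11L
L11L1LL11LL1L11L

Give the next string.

Rewriting the 16 symbols of L11L1LL11LL1L11L one by one yields 1L L1 L1 1L L1 1L 1L L1 L1 1L 1L L1 1L L1 L1 1L; concatenated:

1LL1L11LL11L1LL1L11L1LL11LL1L11L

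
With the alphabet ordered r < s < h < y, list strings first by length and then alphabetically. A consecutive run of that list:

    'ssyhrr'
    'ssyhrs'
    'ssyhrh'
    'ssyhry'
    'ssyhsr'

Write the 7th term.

ssyhsh

Continuing the enumeration 2 steps past ssyhsr: ssyhsr → ssyhss → (answer).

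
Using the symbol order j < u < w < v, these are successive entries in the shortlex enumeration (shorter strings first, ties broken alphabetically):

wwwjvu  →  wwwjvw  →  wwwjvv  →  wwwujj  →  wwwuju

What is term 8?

wwwuuj

Stepping forward 3 times from wwwuju: wwwuju → wwwujw → wwwujv, then the target.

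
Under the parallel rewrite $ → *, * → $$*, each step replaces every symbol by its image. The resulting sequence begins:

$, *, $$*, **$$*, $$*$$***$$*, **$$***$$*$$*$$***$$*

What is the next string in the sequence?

Rewriting the 21 symbols of **$$***$$*$$*$$***$$* one by one yields $$* $$* * * $$* $$* $$* * * $$* * * $$* * * $$* $$* $$* * * $$*; concatenated:

$$*$$***$$*$$*$$***$$***$$***$$*$$*$$***$$*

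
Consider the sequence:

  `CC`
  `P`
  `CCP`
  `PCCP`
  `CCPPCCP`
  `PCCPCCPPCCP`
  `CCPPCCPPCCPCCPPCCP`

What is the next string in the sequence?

This is a Fibonacci-style word recurrence s(k) = s(k−2)·s(k−1): e.g. CC·P = CCP.
So term 8 is PCCPCCPPCCP·CCPPCCPPCCPCCPPCCP.

PCCPCCPPCCPCCPPCCPPCCPCCPPCCP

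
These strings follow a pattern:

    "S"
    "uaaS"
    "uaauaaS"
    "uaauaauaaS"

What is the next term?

The strings grow by a fixed prefix uaa each time.
So the next term is uaa·uaauaauaaS.

uaauaauaauaaS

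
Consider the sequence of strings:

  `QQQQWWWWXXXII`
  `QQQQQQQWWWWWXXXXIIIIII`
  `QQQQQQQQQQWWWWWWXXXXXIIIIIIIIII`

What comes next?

Reading off run lengths: Q runs 4, 7, 10; W runs 4, 5, 6; X runs 3, 4, 5; I runs 2, 6, 10 — each is linear in n (n = 1, 2, …).
Setting n = 4 gives 13, 7, 6, 14 characters in each block.

QQQQQQQQQQQQQWWWWWWWXXXXXXIIIIIIIIIIIIII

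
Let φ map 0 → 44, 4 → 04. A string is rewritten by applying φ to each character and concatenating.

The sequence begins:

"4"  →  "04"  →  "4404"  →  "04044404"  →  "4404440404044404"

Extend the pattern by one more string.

Applying the rule to each of the 16 symbols of 4404440404044404 gives the pieces 04 04 44 04 04 04 44 04 44 04 44 04 04 04 44 04, which concatenate to the answer.

04044404040444044404440404044404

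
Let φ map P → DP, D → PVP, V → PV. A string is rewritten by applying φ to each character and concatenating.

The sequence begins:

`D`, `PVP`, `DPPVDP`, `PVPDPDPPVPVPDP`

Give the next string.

φ(PVPDPDPPVPVPDP) expands symbol-by-symbol to DP PV DP PVP DP PVP DP DP PV DP PV DP PVP DP; joining the 14 pieces gives the next term.

DPPVDPPVPDPPVPDPDPPVDPPVDPPVPDP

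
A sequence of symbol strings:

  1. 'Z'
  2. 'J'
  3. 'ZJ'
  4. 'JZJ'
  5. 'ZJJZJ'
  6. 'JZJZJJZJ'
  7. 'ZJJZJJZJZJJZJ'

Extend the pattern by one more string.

Each term (from the third on) is the two preceding terms concatenated in order: term 3 = Z·J = ZJ.
So term 8 is JZJZJJZJ·ZJJZJJZJZJJZJ.

JZJZJJZJZJJZJJZJZJJZJ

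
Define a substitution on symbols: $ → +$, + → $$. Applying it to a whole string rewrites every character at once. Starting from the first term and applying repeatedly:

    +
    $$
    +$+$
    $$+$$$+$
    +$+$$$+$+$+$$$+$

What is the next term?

Rewriting the 16 symbols of +$+$$$+$+$+$$$+$ one by one yields $$ +$ $$ +$ +$ +$ $$ +$ $$ +$ $$ +$ +$ +$ $$ +$; concatenated:

$$+$$$+$+$+$$$+$$$+$$$+$+$+$$$+$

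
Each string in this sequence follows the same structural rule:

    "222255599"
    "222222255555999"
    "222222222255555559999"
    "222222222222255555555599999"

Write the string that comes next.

222222222222222255555555555999999

The n-th term is 3n+1 2's then 2n+1 5's then n+1 9's (n = 1, 2, …).
At n = 5 the blocks have lengths 16, 11, 6.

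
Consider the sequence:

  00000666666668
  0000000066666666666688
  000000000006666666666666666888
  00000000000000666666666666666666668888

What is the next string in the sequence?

Term n consists of 3n-1 0's, followed by 4n 6's, followed by n-1 8's, where the shown terms are n = 2, 3, 4, 5.
At n = 6 the blocks have lengths 17, 24, 5.

0000000000000000066666666666666666666666688888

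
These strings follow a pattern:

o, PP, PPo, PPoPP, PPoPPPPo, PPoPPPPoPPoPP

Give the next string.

PPoPPPPoPPoPPPPoPPPPo

From term 3 onward, concatenate the last term with the second-to-last: PP·o = PPo, PPo·PP = PPoPP, …
The next term joins PPoPPPPoPPoPP and PPoPPPPo.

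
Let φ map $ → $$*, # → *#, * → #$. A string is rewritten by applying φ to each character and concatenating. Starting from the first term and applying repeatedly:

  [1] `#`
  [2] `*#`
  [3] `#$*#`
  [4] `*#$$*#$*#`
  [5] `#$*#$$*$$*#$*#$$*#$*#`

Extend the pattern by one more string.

Rewriting the 21 symbols of #$*#$$*$$*#$*#$$*#$*# one by one yields *# $$* #$ *# $$* $$* #$ $$* $$* #$ *# $$* #$ *# $$* $$* #$ *# $$* #$ *#; concatenated:

*#$$*#$*#$$*$$*#$$$*$$*#$*#$$*#$*#$$*$$*#$*#$$*#$*#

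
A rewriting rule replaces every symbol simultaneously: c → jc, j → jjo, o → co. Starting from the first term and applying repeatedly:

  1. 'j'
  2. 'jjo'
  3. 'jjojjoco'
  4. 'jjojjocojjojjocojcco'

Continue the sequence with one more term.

jjojjocojjojjocojccojjojjocojjojjocojccojjojcjcco

Replace each of the 20 characters of jjojjocojjojjocojcco in place — jjo jjo co jjo jjo co jc co jjo jjo co jjo jjo co jc co jjo jc jc co — and concatenate.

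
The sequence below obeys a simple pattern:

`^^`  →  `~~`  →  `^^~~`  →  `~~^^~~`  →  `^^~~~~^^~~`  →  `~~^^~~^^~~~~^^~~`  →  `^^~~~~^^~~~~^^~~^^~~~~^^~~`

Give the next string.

From term 3 onward, concatenate the second-to-last term with the last: ^^·~~ = ^^~~, ~~·^^~~ = ~~^^~~, …
Continuing: ~~^^~~^^~~~~^^~~ · ^^~~~~^^~~~~^^~~^^~~~~^^~~ gives term 8.

~~^^~~^^~~~~^^~~^^~~~~^^~~~~^^~~^^~~~~^^~~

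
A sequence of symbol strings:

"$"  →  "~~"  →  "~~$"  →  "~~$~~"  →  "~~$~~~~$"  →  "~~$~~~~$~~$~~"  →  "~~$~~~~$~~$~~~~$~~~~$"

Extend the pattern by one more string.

~~$~~~~$~~$~~~~$~~~~$~~$~~~~$~~$~~

Each term (from the third on) is the previous term followed by the one before it: term 3 = ~~·$ = ~~$.
Continuing: ~~$~~~~$~~$~~~~$~~~~$ · ~~$~~~~$~~$~~ gives term 8.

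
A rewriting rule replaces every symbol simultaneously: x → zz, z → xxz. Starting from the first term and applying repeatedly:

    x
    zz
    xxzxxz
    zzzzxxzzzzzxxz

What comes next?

Replace each of the 14 characters of zzzzxxzzzzzxxz in place — xxz xxz xxz xxz zz zz xxz xxz xxz xxz xxz zz zz xxz — and concatenate.

xxzxxzxxzxxzzzzzxxzxxzxxzxxzxxzzzzzxxz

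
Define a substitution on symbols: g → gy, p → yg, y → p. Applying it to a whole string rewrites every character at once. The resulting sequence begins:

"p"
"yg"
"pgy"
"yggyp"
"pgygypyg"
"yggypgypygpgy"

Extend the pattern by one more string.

Rewriting the 13 symbols of yggypgypygpgy one by one yields p gy gy p yg gy p yg p gy yg gy p; concatenated:

pgygypyggypygpgyyggyp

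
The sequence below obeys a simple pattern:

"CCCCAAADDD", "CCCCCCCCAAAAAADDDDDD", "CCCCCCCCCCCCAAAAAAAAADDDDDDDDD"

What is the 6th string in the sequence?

The n-th term is 4n C's then 3n A's then 3n D's (n = 1, 2, …).
Setting n = 6 gives 24, 18, 18 characters in each block.

CCCCCCCCCCCCCCCCCCCCCCCCAAAAAAAAAAAAAAAAAADDDDDDDDDDDDDDDDDD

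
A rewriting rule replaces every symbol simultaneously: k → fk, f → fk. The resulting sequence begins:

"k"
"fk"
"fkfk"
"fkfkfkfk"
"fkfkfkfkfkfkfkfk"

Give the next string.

fkfkfkfkfkfkfkfkfkfkfkfkfkfkfkfk

φ(fkfkfkfkfkfkfkfk) expands symbol-by-symbol to fk fk fk fk fk fk fk fk fk fk fk fk fk fk fk fk; joining the 16 pieces gives the next term.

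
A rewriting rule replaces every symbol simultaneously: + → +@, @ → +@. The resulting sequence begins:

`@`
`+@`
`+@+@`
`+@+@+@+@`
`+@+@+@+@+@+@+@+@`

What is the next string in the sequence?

+@+@+@+@+@+@+@+@+@+@+@+@+@+@+@+@

φ(+@+@+@+@+@+@+@+@) expands symbol-by-symbol to +@ +@ +@ +@ +@ +@ +@ +@ +@ +@ +@ +@ +@ +@ +@ +@; joining the 16 pieces gives the next term.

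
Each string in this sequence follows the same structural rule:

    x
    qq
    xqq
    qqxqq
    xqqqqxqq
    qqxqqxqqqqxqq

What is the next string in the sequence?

From term 3 onward, concatenate the second-to-last term with the last: x·qq = xqq, qq·xqq = qqxqq, …
Continuing: xqqqqxqq · qqxqqxqqqqxqq gives term 7.

xqqqqxqqqqxqqxqqqqxqq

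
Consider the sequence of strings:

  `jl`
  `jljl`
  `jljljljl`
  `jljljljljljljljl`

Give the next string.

s(k+1) = s(k)·s(k) — each term doubles the last.
So the next term is two copies of jljljljljljljljl.

jljljljljljljljljljljljljljljljl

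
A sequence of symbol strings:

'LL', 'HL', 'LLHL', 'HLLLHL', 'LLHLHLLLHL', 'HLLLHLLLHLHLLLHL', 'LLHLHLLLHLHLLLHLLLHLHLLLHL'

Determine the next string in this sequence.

HLLLHLLLHLHLLLHLLLHLHLLLHLHLLLHLLLHLHLLLHL

Each term (from the third on) is the two preceding terms concatenated in order: term 3 = LL·HL = LLHL.
So term 8 is HLLLHLLLHLHLLLHL·LLHLHLLLHLHLLLHLLLHLHLLLHL.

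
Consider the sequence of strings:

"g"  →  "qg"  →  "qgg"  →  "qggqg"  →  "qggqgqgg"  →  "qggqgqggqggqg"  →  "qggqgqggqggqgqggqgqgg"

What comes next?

qggqgqggqggqgqggqgqggqggqgqggqggqg

From term 3 onward, concatenate the last term with the second-to-last: qg·g = qgg, qgg·qg = qggqg, …
The next term joins qggqgqggqggqgqggqgqgg and qggqgqggqggqg.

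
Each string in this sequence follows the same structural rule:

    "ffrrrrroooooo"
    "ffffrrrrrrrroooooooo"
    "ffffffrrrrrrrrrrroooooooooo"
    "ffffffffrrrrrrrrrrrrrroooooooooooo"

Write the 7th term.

The n-th term is 2n-2 f's then 3n-1 r's then 2n+2 o's, where the shown terms are n = 2, 3, 4, 5.
At n = 8 the blocks have lengths 14, 23, 18.

ffffffffffffffrrrrrrrrrrrrrrrrrrrrrrroooooooooooooooooo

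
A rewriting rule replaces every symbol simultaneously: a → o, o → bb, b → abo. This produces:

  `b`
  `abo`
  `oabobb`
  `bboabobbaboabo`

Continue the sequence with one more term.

aboabobboabobbaboabooabobboabobb

Applying the rule to each of the 14 symbols of bboabobbaboabo gives the pieces abo abo bb o abo bb abo abo o abo bb o abo bb, which concatenate to the answer.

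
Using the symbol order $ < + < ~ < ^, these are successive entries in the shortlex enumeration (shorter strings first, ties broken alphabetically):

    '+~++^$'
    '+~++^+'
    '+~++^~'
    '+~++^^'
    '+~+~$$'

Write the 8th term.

Advancing 3 positions from +~+~$$ through +~+~$$ → +~+~$+ → +~+~$~ reaches term 8.

+~+~$^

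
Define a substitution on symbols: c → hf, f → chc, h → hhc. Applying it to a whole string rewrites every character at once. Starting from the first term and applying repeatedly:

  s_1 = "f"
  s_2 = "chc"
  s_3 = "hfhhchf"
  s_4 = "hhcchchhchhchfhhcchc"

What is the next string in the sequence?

φ(hhcchchhchhchfhhcchc) expands symbol-by-symbol to hhc hhc hf hf hhc hf hhc hhc hf hhc hhc hf hhc chc hhc hhc hf hf hhc hf; joining the 20 pieces gives the next term.

hhchhchfhfhhchfhhchhchfhhchhchfhhcchchhchhchfhfhhchf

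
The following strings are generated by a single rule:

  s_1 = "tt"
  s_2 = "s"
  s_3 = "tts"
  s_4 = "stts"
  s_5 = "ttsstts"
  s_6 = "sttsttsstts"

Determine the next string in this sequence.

This is a Fibonacci-style word recurrence s(k) = s(k−2)·s(k−1): e.g. tt·s = tts.
Continuing: ttsstts · sttsttsstts gives term 7.

ttssttssttsttsstts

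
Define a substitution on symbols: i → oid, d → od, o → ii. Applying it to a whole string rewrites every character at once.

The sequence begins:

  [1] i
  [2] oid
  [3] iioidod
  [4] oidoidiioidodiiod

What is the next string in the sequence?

Applying the rule to each of the 17 symbols of oidoidiioidodiiod gives the pieces ii oid od ii oid od oid oid ii oid od ii od oid oid ii od, which concatenate to the answer.

iioidodiioidodoidoidiioidodiiodoidoidiiod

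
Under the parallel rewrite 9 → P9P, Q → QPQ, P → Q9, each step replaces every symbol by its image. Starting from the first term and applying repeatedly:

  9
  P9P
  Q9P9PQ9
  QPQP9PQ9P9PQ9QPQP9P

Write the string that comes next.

Applying the rule to each of the 19 symbols of QPQP9PQ9P9PQ9QPQP9P gives the pieces QPQ Q9 QPQ Q9 P9P Q9 QPQ P9P Q9 P9P Q9 QPQ P9P QPQ Q9 QPQ Q9 P9P Q9, which concatenate to the answer.

QPQQ9QPQQ9P9PQ9QPQP9PQ9P9PQ9QPQP9PQPQQ9QPQQ9P9PQ9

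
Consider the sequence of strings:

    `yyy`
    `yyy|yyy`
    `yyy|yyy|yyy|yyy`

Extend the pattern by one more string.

Every step duplicates the string with '|' between the halves.
Doubling yyy|yyy|yyy|yyy with '|' between the halves:

yyy|yyy|yyy|yyy|yyy|yyy|yyy|yyy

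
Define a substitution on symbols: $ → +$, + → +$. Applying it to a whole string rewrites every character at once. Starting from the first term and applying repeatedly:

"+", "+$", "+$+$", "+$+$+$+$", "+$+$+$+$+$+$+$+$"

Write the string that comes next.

φ(+$+$+$+$+$+$+$+$) expands symbol-by-symbol to +$ +$ +$ +$ +$ +$ +$ +$ +$ +$ +$ +$ +$ +$ +$ +$; joining the 16 pieces gives the next term.

+$+$+$+$+$+$+$+$+$+$+$+$+$+$+$+$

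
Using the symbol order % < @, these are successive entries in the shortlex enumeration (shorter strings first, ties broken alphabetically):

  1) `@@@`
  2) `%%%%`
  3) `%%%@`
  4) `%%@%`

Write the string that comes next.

%%@@

The successor of %%@% increments the rightmost position that isn't already @ and resets every position after it to %.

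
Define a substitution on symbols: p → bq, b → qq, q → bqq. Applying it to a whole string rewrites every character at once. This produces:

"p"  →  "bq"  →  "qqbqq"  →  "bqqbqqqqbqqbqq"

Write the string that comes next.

qqbqqbqqqqbqqbqqbqqbqqqqbqqbqqqqbqqbqq

Replace each of the 14 characters of bqqbqqqqbqqbqq in place — qq bqq bqq qq bqq bqq bqq bqq qq bqq bqq qq bqq bqq — and concatenate.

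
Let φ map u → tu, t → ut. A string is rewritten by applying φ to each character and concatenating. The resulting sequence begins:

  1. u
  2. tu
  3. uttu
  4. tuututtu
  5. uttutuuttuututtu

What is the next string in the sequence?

tuututtuuttutuututtutuuttuututtu

Replace each of the 16 characters of uttutuuttuututtu in place — tu ut ut tu ut tu tu ut ut tu tu ut tu ut ut tu — and concatenate.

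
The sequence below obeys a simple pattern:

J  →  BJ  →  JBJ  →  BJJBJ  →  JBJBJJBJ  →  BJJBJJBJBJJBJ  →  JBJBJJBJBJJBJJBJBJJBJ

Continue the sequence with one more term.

BJJBJJBJBJJBJJBJBJJBJBJJBJJBJBJJBJ

From term 3 onward, concatenate the second-to-last term with the last: J·BJ = JBJ, BJ·JBJ = BJJBJ, …
The next term joins BJJBJJBJBJJBJ and JBJBJJBJBJJBJJBJBJJBJ.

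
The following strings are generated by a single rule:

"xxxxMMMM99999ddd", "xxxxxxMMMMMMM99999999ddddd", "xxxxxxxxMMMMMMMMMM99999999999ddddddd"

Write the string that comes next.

xxxxxxxxxxMMMMMMMMMMMMM99999999999999ddddddddd

Term n consists of 2n x's, followed by 3n-2 M's, followed by 3n-1 9's, followed by 2n-1 d's, where the shown terms are n = 2, 3, 4.
Setting n = 5 gives 10, 13, 14, 9 characters in each block.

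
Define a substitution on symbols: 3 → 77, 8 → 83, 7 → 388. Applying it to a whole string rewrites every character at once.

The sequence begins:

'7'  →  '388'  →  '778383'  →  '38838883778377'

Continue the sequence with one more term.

Rewriting the 14 symbols of 38838883778377 one by one yields 77 83 83 77 83 83 83 77 388 388 83 77 388 388; concatenated:

77838377838383773883888377388388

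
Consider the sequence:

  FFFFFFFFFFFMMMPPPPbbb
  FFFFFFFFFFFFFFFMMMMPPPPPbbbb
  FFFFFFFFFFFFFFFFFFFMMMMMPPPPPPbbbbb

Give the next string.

Each string has the form F^{4n-1} M^{n} P^{n+1} b^{n}, where the shown terms are n = 3, 4, 5.
For the next term, n = 6, so the run lengths are 23, 6, 7, 6.

FFFFFFFFFFFFFFFFFFFFFFFMMMMMMPPPPPPPbbbbbb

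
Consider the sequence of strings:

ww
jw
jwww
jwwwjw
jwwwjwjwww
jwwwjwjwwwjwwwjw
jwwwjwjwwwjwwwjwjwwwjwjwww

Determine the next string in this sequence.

jwwwjwjwwwjwwwjwjwwwjwjwwwjwwwjwjwwwjwwwjw

Each term (from the third on) is the previous term followed by the one before it: term 3 = jw·ww = jwww.
Continuing: jwwwjwjwwwjwwwjwjwwwjwjwww · jwwwjwjwwwjwwwjw gives term 8.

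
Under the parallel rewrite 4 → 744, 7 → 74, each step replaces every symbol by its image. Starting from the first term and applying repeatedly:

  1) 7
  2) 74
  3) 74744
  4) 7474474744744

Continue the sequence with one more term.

φ(7474474744744) expands symbol-by-symbol to 74 744 74 744 744 74 744 74 744 744 74 744 744; joining the 13 pieces gives the next term.

7474474744744747447474474474744744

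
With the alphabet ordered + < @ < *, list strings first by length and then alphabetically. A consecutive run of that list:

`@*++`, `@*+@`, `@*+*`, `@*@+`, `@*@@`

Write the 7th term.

Stepping forward 2 times from @*@@: @*@@ → @*@*, then the target.

@**+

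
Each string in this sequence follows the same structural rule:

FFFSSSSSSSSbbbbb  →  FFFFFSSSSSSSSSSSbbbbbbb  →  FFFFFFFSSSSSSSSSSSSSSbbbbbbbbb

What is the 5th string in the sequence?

Each string has the form F^{2n-1} S^{3n+2} b^{2n+1}, where the shown terms are n = 2, 3, 4.
Setting n = 6 gives 11, 20, 13 characters in each block.

FFFFFFFFFFFSSSSSSSSSSSSSSSSSSSSbbbbbbbbbbbbb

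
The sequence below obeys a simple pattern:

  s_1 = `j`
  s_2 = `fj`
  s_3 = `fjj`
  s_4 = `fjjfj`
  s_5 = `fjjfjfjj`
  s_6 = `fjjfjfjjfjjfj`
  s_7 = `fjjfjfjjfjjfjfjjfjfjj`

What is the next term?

fjjfjfjjfjjfjfjjfjfjjfjjfjfjjfjjfj

Each term (from the third on) is the previous term followed by the one before it: term 3 = fj·j = fjj.
So term 8 is fjjfjfjjfjjfjfjjfjfjj·fjjfjfjjfjjfj.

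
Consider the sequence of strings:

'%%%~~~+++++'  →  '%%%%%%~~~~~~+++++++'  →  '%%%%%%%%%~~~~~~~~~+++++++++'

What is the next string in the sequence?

%%%%%%%%%%%%~~~~~~~~~~~~+++++++++++

Term n consists of 3n %'s, followed by 3n ~'s, followed by 2n+3 +'s (n = 1, 2, …).
For the next term, n = 4, so the run lengths are 12, 12, 11.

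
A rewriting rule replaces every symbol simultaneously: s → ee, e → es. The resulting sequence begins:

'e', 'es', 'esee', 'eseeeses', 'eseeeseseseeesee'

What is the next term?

Applying the rule to each of the 16 symbols of eseeeseseseeesee gives the pieces es ee es es es ee es ee es ee es es es ee es es, which concatenate to the answer.

eseeeseseseeeseeeseeeseseseeeses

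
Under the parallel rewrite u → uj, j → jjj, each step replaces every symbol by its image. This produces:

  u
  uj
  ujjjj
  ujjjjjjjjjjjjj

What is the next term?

φ(ujjjjjjjjjjjjj) expands symbol-by-symbol to uj jjj jjj jjj jjj jjj jjj jjj jjj jjj jjj jjj jjj jjj; joining the 14 pieces gives the next term.

ujjjjjjjjjjjjjjjjjjjjjjjjjjjjjjjjjjjjjjjj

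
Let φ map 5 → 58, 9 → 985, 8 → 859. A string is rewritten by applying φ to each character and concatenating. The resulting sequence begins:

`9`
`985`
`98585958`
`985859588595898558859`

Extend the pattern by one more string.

Applying the rule to each of the 21 symbols of 985859588595898558859 gives the pieces 985 859 58 859 58 985 58 859 859 58 985 58 859 985 859 58 58 859 859 58 985, which concatenate to the answer.

9858595885958985588598595898558859985859585885985958985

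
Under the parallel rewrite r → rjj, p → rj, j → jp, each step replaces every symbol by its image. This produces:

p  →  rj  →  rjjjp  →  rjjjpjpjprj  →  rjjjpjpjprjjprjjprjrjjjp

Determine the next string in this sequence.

Applying the rule to each of the 24 symbols of rjjjpjpjprjjprjjprjrjjjp gives the pieces rjj jp jp jp rj jp rj jp rj rjj jp jp rj rjj jp jp rj rjj jp rjj jp jp jp rj, which concatenate to the answer.

rjjjpjpjprjjprjjprjrjjjpjprjrjjjpjprjrjjjprjjjpjpjprj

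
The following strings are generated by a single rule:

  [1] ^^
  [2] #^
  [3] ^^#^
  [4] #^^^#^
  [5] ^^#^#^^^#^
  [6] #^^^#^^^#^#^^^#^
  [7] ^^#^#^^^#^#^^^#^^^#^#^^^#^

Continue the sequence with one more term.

This is a Fibonacci-style word recurrence s(k) = s(k−2)·s(k−1): e.g. ^^·#^ = ^^#^.
The next term joins #^^^#^^^#^#^^^#^ and ^^#^#^^^#^#^^^#^^^#^#^^^#^.

#^^^#^^^#^#^^^#^^^#^#^^^#^#^^^#^^^#^#^^^#^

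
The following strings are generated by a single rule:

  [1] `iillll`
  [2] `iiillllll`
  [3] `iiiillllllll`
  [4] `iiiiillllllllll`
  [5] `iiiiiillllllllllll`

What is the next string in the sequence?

iiiiiiillllllllllllll

Reading off run lengths: i runs 2, 3, 4, 5, 6; l runs 4, 6, 8, 10, 12 — each is linear in n, where the shown terms are n = 2, 3, 4, 5, 6.
At n = 7 the blocks have lengths 7, 14.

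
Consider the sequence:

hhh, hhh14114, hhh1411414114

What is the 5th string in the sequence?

hhh14114141141411414114

The strings grow by a fixed suffix 14114 each time.
From hhh1411414114, 2 further steps: hhh1411414114 → hhh141141411414114 → (answer).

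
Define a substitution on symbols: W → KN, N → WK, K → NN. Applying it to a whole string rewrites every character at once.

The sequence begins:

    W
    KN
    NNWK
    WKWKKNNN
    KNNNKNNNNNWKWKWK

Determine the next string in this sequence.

Replace each of the 16 characters of KNNNKNNNNNWKWKWK in place — NN WK WK WK NN WK WK WK WK WK KN NN KN NN KN NN — and concatenate.

NNWKWKWKNNWKWKWKWKWKKNNNKNNNKNNN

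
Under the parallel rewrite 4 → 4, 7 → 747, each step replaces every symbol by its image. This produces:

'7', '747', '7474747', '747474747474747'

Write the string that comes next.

7474747474747474747474747474747

Replace each of the 15 characters of 747474747474747 in place — 747 4 747 4 747 4 747 4 747 4 747 4 747 4 747 — and concatenate.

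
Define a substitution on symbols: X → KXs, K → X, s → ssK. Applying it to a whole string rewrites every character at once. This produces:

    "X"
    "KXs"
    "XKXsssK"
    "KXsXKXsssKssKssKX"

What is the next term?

φ(KXsXKXsssKssKssKX) expands symbol-by-symbol to X KXs ssK KXs X KXs ssK ssK ssK X ssK ssK X ssK ssK X KXs; joining the 17 pieces gives the next term.

XKXsssKKXsXKXsssKssKssKXssKssKXssKssKXKXs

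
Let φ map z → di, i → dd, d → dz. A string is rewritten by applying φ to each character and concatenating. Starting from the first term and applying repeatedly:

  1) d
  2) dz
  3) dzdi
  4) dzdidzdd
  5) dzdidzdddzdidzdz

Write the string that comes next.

dzdidzdddzdidzdzdzdidzdddzdidzdi

Replace each of the 16 characters of dzdidzdddzdidzdz in place — dz di dz dd dz di dz dz dz di dz dd dz di dz di — and concatenate.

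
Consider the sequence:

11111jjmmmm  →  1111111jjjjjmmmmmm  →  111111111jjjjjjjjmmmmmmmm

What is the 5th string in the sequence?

Term n consists of 2n+3 1's, followed by 3n-1 j's, followed by 2n+2 m's (n = 1, 2, …).
For term 5, n = 5, so the run lengths are 13, 14, 12.

1111111111111jjjjjjjjjjjjjjmmmmmmmmmmmm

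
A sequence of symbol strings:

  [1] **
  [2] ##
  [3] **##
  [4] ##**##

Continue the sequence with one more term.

This is a Fibonacci-style word recurrence s(k) = s(k−2)·s(k−1): e.g. **·## = **##.
The next term joins **## and ##**##.

**####**##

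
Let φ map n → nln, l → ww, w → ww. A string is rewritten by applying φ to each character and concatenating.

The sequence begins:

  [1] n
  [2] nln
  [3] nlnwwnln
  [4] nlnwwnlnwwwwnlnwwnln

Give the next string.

Rewriting the 20 symbols of nlnwwnlnwwwwnlnwwnln one by one yields nln ww nln ww ww nln ww nln ww ww ww ww nln ww nln ww ww nln ww nln; concatenated:

nlnwwnlnwwwwnlnwwnlnwwwwwwwwnlnwwnlnwwwwnlnwwnln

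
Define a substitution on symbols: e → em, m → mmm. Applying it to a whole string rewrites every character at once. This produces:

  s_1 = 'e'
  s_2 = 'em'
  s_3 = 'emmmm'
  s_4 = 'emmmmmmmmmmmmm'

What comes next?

φ(emmmmmmmmmmmmm) expands symbol-by-symbol to em mmm mmm mmm mmm mmm mmm mmm mmm mmm mmm mmm mmm mmm; joining the 14 pieces gives the next term.

emmmmmmmmmmmmmmmmmmmmmmmmmmmmmmmmmmmmmmmm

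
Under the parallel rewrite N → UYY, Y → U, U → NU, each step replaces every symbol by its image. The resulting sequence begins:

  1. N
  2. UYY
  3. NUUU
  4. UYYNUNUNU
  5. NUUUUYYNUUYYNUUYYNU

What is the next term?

UYYNUNUNUNUUUUYYNUNUUUUYYNUNUUUUYYNU

φ(NUUUUYYNUUYYNUUYYNU) expands symbol-by-symbol to UYY NU NU NU NU U U UYY NU NU U U UYY NU NU U U UYY NU; joining the 19 pieces gives the next term.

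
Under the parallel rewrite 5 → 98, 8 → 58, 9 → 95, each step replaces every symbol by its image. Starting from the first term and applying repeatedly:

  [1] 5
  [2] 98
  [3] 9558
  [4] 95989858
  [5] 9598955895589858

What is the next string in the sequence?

Rewriting the 16 symbols of 9598955895589858 one by one yields 95 98 95 58 95 98 98 58 95 98 98 58 95 58 98 58; concatenated:

95989558959898589598985895589858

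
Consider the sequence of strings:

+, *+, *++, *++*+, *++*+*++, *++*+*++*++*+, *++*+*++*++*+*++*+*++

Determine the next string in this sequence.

Each term (from the third on) is the previous term followed by the one before it: term 3 = *+·+ = *++.
Continuing: *++*+*++*++*+*++*+*++ · *++*+*++*++*+ gives term 8.

*++*+*++*++*+*++*+*++*++*+*++*++*+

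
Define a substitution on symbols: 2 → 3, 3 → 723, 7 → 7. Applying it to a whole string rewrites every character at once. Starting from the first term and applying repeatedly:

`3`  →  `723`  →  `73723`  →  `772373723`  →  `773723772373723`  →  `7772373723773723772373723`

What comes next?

Rewriting the 25 symbols of 7772373723773723772373723 one by one yields 7 7 7 3 723 7 723 7 3 723 7 7 723 7 3 723 7 7 3 723 7 723 7 3 723; concatenated:

77737237723737237772373723773723772373723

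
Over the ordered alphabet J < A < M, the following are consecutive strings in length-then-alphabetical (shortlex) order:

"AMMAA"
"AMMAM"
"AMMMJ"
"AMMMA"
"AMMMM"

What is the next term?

The successor of AMMMM increments the rightmost position that isn't already M and resets every position after it to J.

MJJJJ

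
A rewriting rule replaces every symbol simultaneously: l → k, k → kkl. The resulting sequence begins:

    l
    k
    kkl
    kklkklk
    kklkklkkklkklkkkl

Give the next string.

kklkklkkklkklkkklkklkklkkklkklkkklkklkklk

Replace each of the 17 characters of kklkklkkklkklkkkl in place — kkl kkl k kkl kkl k kkl kkl kkl k kkl kkl k kkl kkl kkl k — and concatenate.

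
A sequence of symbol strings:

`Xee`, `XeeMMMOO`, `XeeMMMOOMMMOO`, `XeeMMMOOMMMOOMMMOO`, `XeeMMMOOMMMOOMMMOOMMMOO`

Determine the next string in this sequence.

The strings grow by a fixed suffix MMMOO each time.
Applying this once more to XeeMMMOOMMMOOMMMOOMMMOO:

XeeMMMOOMMMOOMMMOOMMMOOMMMOO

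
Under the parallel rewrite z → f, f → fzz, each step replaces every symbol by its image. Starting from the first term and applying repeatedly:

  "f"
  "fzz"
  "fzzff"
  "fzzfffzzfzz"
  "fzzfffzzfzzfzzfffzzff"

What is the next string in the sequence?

Rewriting the 21 symbols of fzzfffzzfzzfzzfffzzff one by one yields fzz f f fzz fzz fzz f f fzz f f fzz f f fzz fzz fzz f f fzz fzz; concatenated:

fzzfffzzfzzfzzfffzzfffzzfffzzfzzfzzfffzzfzz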